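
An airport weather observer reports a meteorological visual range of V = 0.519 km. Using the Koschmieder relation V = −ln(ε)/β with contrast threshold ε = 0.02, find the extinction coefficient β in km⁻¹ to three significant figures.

7.54 km⁻¹

β = −ln(0.02) / V = 3.912 / 0.519 = 7.5376 km⁻¹.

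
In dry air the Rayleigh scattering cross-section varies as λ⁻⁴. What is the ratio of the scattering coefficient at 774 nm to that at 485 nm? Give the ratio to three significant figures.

Rayleigh scattering ∝ λ⁻⁴, so the ratio of coefficients is the inverse fourth power of the wavelength ratio.
σ(774)/σ(485) = (485/774)⁴ = (0.6266)⁴ = 0.1542.

0.154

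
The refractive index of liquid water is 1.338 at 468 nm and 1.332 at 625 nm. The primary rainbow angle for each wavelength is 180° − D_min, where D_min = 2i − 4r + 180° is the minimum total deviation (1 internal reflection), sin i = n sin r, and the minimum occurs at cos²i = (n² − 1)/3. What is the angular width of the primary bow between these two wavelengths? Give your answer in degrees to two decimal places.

0.87°

At 468 nm (n = 1.338): cos²i = 0.26341 → i = 59.120°, r = 39.899°, D_min = 138.643°, rainbow angle = 41.357°.
At 625 nm (n = 1.332): cos²i = 0.25807 → i = 59.469°, r = 40.290°, D_min = 137.776°, rainbow angle = 42.224°.
Angular width = |41.357° − 42.224°| = 0.867°.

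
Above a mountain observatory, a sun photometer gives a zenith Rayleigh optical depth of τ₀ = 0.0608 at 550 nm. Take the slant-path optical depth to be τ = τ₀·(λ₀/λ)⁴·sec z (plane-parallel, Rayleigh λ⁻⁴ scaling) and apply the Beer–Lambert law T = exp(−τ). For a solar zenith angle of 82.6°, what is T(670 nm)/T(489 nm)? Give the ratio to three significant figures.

Airmass: sec 82.6° = 7.7642.
τ(670 nm) = 0.0608 × (550/670)⁴ × 7.7642 = 0.0608 × 0.4541 × 7.7642 = 0.2144.
τ(489 nm) = 0.0608 × (550/489)⁴ × 7.7642 = 0.0608 × 1.6004 × 7.7642 = 0.7555.
T(670)/T(489) = exp(τ_B − τ_A) = exp(0.5411) = 1.7179.

1.72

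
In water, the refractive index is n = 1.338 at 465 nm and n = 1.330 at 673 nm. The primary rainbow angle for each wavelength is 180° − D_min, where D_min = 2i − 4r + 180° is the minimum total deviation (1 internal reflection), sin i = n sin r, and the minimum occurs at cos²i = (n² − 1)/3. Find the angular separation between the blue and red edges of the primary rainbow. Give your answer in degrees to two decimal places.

1.16°

At 465 nm (n = 1.338): cos²i = 0.26341 → i = 59.120°, r = 39.899°, D_min = 138.643°, rainbow angle = 41.357°.
At 673 nm (n = 1.330): cos²i = 0.25630 → i = 59.585°, r = 40.422°, D_min = 137.484°, rainbow angle = 42.516°.
Angular width = |41.357° − 42.516°| = 1.160°.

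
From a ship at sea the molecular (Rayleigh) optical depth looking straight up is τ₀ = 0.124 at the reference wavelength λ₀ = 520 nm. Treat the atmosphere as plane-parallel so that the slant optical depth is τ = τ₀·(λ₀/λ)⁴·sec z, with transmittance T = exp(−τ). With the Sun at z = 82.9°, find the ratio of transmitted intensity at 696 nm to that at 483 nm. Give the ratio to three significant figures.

2.82

Airmass: sec 82.9° = 8.0905.
τ(696 nm) = 0.124 × (520/696)⁴ × 8.0905 = 0.124 × 0.3116 × 8.0905 = 0.3126.
τ(483 nm) = 0.124 × (520/483)⁴ × 8.0905 = 0.124 × 1.3435 × 8.0905 = 1.3478.
T(696)/T(483) = exp(τ_B − τ_A) = exp(1.0352) = 2.8157.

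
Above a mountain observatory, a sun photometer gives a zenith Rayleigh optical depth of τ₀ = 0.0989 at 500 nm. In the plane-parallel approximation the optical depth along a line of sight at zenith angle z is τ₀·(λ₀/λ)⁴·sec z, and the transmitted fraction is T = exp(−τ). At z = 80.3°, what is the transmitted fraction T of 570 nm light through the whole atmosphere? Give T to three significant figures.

sec 80.3° = 5.9351.
τ = 0.0989 × (500/570)⁴ × 5.9351 = 0.0989 × 0.5921 × 5.9351 = 0.3475.
T = exp(−0.3475) = 0.7064.

0.706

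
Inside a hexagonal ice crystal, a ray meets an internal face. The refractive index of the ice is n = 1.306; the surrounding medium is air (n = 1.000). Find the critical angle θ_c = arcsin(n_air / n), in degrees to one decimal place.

sin θ_c = n_air / n = 1.000 / 1.306 = 0.7657.
θ_c = arcsin(0.7657) = 49.97°.

50.0°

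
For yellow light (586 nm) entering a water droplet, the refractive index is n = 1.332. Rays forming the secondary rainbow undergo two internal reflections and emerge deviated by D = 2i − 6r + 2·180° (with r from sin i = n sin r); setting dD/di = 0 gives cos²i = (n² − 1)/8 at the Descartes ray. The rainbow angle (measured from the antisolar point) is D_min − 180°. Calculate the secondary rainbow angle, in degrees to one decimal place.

cos²i = (1.77422 − 1)/8 = 0.09678; i = arccos(0.31109) = 71.875°.
sin r = sin 71.875°/1.332 = 0.71350; r = 45.520°.
D_min = 2·71.875° − 6·45.520° + 360° = 230.628°.
Rainbow angle = D_min − 180° = 50.628°.

50.6°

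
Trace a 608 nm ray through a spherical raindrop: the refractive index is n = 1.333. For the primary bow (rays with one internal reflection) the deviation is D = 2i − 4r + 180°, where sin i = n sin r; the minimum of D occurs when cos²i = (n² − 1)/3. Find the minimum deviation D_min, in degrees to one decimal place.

cos²i = (1.77689 − 1)/3 = 0.25896; i = arccos(0.50888) = 59.410°.
sin r = sin 59.410°/1.333 = 0.64579; r = 40.225°.
D_min = 2·59.410° − 4·40.225° + 180° = 137.922°.

137.9°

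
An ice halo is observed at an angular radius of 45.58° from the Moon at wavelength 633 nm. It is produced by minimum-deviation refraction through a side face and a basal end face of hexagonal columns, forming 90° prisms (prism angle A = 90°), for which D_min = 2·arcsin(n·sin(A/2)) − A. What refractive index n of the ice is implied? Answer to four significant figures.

Rearranging: n = sin((D_min + A)/2) / sin(A/2).
(D_min + A)/2 = (45.58° + 90°)/2 = 67.790°.
n = sin 67.790° / sin 45° = 0.9258 / 0.7071 = 1.3093.

1.309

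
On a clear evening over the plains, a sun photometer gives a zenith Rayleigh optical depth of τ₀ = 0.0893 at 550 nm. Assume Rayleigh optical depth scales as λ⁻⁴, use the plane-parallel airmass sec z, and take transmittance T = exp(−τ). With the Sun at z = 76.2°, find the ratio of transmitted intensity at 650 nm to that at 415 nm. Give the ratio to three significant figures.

2.62

Airmass: sec 76.2° = 4.1923.
τ(650 nm) = 0.0893 × (550/650)⁴ × 4.1923 = 0.0893 × 0.5126 × 4.1923 = 0.1919.
τ(415 nm) = 0.0893 × (550/415)⁴ × 4.1923 = 0.0893 × 3.0850 × 4.1923 = 1.1549.
T(650)/T(415) = exp(τ_B − τ_A) = exp(0.9630) = 2.6196.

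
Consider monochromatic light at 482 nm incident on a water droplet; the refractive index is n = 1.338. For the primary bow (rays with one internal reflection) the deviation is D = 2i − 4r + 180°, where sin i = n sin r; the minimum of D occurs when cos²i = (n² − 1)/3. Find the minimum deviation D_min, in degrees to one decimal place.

138.6°

cos²i = (1.79024 − 1)/3 = 0.26341; i = arccos(0.51324) = 59.120°.
sin r = sin 59.120°/1.338 = 0.64144; r = 39.899°.
D_min = 2·59.120° − 4·39.899° + 180° = 138.643°.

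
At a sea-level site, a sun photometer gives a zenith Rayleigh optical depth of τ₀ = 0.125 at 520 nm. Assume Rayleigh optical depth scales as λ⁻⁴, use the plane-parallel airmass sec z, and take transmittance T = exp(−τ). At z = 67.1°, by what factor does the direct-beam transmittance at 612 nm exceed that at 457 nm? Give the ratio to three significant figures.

1.45

Airmass: sec 67.1° = 2.5699.
τ(612 nm) = 0.125 × (520/612)⁴ × 2.5699 = 0.125 × 0.5212 × 2.5699 = 0.1674.
τ(457 nm) = 0.125 × (520/457)⁴ × 2.5699 = 0.125 × 1.6763 × 2.5699 = 0.5385.
T(612)/T(457) = exp(τ_B − τ_A) = exp(0.3711) = 1.4493.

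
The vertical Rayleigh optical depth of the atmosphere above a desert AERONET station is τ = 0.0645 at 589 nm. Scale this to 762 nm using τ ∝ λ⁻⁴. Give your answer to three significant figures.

0.0230

τ(762 nm) = τ(589 nm) × (589/762)⁴ = 0.0645 × (0.7730)⁴ = 0.0645 × 0.3570 = 0.0230.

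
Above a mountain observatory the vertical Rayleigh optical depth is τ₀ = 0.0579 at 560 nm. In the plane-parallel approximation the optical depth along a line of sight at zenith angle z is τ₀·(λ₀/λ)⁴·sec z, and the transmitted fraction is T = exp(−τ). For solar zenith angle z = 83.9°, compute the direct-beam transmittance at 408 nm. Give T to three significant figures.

sec 83.9° = 9.4105.
τ = 0.0579 × (560/408)⁴ × 9.4105 = 0.0579 × 3.5490 × 9.4105 = 1.9338.
T = exp(−1.9338) = 0.1446.

0.145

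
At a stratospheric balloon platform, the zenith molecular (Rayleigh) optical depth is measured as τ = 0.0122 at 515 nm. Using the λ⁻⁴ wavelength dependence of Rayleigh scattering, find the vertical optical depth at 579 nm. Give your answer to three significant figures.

0.00764

τ(579 nm) = τ(515 nm) × (515/579)⁴ = 0.0122 × (0.8895)⁴ = 0.0122 × 0.6259 = 0.0076.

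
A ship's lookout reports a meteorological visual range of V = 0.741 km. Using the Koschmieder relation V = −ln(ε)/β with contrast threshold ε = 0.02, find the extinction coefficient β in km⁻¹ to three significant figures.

5.28 km⁻¹

β = −ln(0.02) / V = 3.912 / 0.741 = 5.2794 km⁻¹.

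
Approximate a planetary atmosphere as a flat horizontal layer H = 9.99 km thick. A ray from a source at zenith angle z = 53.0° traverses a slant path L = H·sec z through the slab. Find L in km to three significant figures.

sec z = 1/cos 53.0° = 1.6616.
L = 9.99 × 1.6616 = 16.600 km.

16.6 km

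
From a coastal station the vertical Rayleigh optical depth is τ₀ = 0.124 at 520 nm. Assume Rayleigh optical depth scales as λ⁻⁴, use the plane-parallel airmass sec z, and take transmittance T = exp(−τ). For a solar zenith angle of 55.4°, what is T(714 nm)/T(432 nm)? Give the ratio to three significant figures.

1.49

Airmass: sec 55.4° = 1.7610.
τ(714 nm) = 0.124 × (520/714)⁴ × 1.7610 = 0.124 × 0.2813 × 1.7610 = 0.0614.
τ(432 nm) = 0.124 × (520/432)⁴ × 1.7610 = 0.124 × 2.0993 × 1.7610 = 0.4584.
T(714)/T(432) = exp(τ_B − τ_A) = exp(0.3970) = 1.4873.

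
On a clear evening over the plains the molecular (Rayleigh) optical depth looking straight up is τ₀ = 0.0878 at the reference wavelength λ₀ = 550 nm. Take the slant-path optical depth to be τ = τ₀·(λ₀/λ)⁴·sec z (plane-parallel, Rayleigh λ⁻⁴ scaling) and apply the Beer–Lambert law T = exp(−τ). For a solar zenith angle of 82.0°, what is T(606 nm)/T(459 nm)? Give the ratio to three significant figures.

Airmass: sec 82.0° = 7.1853.
τ(606 nm) = 0.0878 × (550/606)⁴ × 7.1853 = 0.0878 × 0.6785 × 7.1853 = 0.4281.
τ(459 nm) = 0.0878 × (550/459)⁴ × 7.1853 = 0.0878 × 2.0616 × 7.1853 = 1.3006.
T(606)/T(459) = exp(τ_B − τ_A) = exp(0.8725) = 2.3930.

2.39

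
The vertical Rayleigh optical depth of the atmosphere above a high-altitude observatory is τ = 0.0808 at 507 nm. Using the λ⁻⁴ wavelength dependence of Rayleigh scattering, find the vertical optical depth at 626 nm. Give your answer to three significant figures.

τ(626 nm) = τ(507 nm) × (507/626)⁴ = 0.0808 × (0.8099)⁴ = 0.0808 × 0.4303 = 0.0348.

0.0348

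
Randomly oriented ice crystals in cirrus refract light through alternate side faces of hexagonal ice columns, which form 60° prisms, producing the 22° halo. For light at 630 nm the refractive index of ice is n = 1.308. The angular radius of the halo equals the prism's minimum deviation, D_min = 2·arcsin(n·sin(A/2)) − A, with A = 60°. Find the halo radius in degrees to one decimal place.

n·sin(A/2) = 1.308 × sin 30° = 1.308 × 0.5000 = 0.6540.
D_min = 2·arcsin(0.6540) − 60° = 2 × 40.844° − 60° = 21.688°.

21.7°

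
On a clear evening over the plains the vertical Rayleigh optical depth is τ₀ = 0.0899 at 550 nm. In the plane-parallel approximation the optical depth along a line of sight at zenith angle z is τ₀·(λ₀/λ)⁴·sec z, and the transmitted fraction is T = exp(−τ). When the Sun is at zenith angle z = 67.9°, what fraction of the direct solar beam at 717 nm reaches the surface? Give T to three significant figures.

sec 67.9° = 2.6580.
τ = 0.0899 × (550/717)⁴ × 2.6580 = 0.0899 × 0.3462 × 2.6580 = 0.0827.
T = exp(−0.0827) = 0.9206.

0.921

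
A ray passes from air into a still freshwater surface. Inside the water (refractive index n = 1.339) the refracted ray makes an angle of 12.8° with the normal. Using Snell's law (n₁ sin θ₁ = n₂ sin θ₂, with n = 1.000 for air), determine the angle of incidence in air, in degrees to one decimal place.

17.3°

Snell: sin θ_i = n · sin θ_r = 1.339 × sin 12.8° = 1.339 × 0.2215 = 0.2967.
θ_i = arcsin(0.2967) = 17.26°.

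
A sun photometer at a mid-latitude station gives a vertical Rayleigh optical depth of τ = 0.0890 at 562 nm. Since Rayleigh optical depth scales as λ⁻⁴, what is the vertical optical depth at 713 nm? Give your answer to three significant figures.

0.0344

τ(713 nm) = τ(562 nm) × (562/713)⁴ = 0.0890 × (0.7882)⁴ = 0.0890 × 0.3860 = 0.0344.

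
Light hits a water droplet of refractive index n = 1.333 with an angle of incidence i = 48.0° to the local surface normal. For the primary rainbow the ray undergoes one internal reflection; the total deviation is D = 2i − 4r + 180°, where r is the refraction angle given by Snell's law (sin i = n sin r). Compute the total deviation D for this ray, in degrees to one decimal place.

140.5°

sin r = sin 48.0° / 1.333 = 0.7431/1.333 = 0.5575; r = 33.88°.
D = 2·48.0° − 4·33.88° + 180° = 96.00° − 135.53° + 180° = 140.47°.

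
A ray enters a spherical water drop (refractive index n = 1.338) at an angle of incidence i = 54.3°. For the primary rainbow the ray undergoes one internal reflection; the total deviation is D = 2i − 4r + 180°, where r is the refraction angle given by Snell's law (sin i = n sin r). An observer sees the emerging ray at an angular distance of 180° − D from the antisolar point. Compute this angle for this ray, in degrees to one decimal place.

sin r = sin 54.3° / 1.338 = 0.8121/1.338 = 0.6069; r = 37.37°.
D = 2·54.3° − 4·37.37° + 180° = 108.60° − 149.47° + 180° = 139.13°.
Angle from antisolar point = 180° − D = 40.87°.

40.9°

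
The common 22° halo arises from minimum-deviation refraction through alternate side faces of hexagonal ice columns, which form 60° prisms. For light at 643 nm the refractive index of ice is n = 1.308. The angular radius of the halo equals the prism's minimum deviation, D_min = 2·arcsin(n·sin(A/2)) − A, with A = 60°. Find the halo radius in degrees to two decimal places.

n·sin(A/2) = 1.308 × sin 30° = 1.308 × 0.5000 = 0.6540.
D_min = 2·arcsin(0.6540) − 60° = 2 × 40.844° − 60° = 21.688°.

21.69°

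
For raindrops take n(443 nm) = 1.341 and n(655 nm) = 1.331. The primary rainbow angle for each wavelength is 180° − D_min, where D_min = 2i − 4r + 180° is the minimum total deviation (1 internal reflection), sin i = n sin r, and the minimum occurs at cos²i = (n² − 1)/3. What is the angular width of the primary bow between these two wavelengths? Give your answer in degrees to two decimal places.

At 443 nm (n = 1.341): cos²i = 0.26609 → i = 58.946°, r = 39.705°, D_min = 139.071°, rainbow angle = 40.929°.
At 655 nm (n = 1.331): cos²i = 0.25719 → i = 59.527°, r = 40.356°, D_min = 137.630°, rainbow angle = 42.370°.
Angular width = |40.929° − 42.370°| = 1.441°.

1.44°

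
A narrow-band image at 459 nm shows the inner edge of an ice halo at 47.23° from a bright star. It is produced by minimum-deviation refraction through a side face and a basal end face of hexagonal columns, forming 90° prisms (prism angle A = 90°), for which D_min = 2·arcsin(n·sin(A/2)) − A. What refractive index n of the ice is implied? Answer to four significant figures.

1.317

Rearranging: n = sin((D_min + A)/2) / sin(A/2).
(D_min + A)/2 = (47.23° + 90°)/2 = 68.615°.
n = sin 68.615° / sin 45° = 0.9312 / 0.7071 = 1.3168.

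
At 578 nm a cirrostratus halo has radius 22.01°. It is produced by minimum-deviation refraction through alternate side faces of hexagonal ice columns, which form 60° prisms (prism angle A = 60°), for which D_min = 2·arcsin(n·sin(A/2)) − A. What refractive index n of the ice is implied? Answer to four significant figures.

1.312

Rearranging: n = sin((D_min + A)/2) / sin(A/2).
(D_min + A)/2 = (22.01° + 60°)/2 = 41.005°.
n = sin 41.005° / sin 30° = 0.6561 / 0.5000 = 1.3122.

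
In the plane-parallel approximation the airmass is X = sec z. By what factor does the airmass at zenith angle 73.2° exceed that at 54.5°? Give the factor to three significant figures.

2.01

X(73.2°)/X(54.5°) = sec 73.2° / sec 54.5° = cos 54.5° / cos 73.2° = 0.5807/0.2890 = 2.0091.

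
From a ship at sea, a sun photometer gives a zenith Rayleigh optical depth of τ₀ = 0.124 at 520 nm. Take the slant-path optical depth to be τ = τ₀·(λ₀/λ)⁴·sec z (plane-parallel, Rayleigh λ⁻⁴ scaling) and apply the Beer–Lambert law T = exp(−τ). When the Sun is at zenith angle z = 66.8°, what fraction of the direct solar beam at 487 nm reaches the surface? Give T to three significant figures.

0.664

sec 66.8° = 2.5384.
τ = 0.124 × (520/487)⁴ × 2.5384 = 0.124 × 1.2999 × 2.5384 = 0.4092.
T = exp(−0.4092) = 0.6642.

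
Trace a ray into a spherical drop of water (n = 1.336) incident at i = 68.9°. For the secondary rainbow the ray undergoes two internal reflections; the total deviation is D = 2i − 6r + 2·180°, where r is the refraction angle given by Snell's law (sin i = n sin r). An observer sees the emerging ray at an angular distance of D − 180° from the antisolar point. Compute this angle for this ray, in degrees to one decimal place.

52.0°

sin r = sin 68.9° / 1.336 = 0.9330/1.336 = 0.6983; r = 44.29°.
D = 2·68.9° − 6·44.29° + 2·180° = 137.80° − 265.75° + 360° = 232.05°.
Angle from antisolar point = D − 180° = 52.05°.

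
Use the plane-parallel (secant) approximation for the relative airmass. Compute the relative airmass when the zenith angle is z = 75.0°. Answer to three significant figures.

3.86

X = sec z = 1/cos 75.0° = 1/0.2588 = 3.8637.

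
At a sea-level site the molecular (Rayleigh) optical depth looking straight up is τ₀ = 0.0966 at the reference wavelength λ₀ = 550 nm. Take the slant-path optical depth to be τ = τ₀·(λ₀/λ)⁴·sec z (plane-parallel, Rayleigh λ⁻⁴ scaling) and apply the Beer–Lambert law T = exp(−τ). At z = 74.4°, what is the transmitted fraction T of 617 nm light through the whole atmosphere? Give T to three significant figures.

0.797

sec 74.4° = 3.7186.
τ = 0.0966 × (550/617)⁴ × 3.7186 = 0.0966 × 0.6314 × 3.7186 = 0.2268.
T = exp(−0.2268) = 0.7971.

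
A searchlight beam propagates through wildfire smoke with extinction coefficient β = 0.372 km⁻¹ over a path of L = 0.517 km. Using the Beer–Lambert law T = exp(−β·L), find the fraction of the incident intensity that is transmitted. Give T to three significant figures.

0.825

τ = β·L = 0.372 × 0.517 = 0.1923.
T = exp(−0.1923) = 0.8250.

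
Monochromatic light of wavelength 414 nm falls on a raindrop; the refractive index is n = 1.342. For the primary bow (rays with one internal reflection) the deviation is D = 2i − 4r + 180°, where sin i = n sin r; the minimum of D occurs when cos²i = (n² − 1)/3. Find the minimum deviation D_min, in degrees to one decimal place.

139.2°

cos²i = (1.80096 − 1)/3 = 0.26699; i = arccos(0.51671) = 58.888°.
sin r = sin 58.888°/1.342 = 0.63797; r = 39.641°.
D_min = 2·58.888° − 4·39.641° + 180° = 139.213°.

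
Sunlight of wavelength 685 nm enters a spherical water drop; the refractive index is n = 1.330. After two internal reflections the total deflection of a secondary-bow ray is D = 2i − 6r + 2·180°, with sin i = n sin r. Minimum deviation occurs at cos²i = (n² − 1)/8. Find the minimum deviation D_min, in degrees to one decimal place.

230.1°

cos²i = (1.76890 − 1)/8 = 0.09611; i = arccos(0.31002) = 71.940°.
sin r = sin 71.940°/1.330 = 0.71483; r = 45.630°.
D_min = 2·71.940° − 6·45.630° + 360° = 230.101°.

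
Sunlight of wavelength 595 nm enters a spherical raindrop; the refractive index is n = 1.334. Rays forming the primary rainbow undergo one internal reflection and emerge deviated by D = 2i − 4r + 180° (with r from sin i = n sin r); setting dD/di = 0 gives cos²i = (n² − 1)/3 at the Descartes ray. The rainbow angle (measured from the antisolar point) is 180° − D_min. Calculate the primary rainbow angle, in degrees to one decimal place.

41.9°

cos²i = (1.77956 − 1)/3 = 0.25985; i = arccos(0.50976) = 59.352°.
sin r = sin 59.352°/1.334 = 0.64492; r = 40.159°.
D_min = 2·59.352° − 4·40.159° + 180° = 138.067°.
Rainbow angle = 180° − D_min = 41.933°.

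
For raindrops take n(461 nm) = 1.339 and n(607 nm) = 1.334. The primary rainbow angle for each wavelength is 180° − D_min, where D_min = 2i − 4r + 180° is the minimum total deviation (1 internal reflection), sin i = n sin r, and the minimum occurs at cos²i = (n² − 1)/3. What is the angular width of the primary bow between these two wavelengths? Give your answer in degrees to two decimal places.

0.72°

At 461 nm (n = 1.339): cos²i = 0.26431 → i = 59.062°, r = 39.834°, D_min = 138.786°, rainbow angle = 41.214°.
At 607 nm (n = 1.334): cos²i = 0.25985 → i = 59.352°, r = 40.159°, D_min = 138.067°, rainbow angle = 41.933°.
Angular width = |41.214° − 41.933°| = 0.719°.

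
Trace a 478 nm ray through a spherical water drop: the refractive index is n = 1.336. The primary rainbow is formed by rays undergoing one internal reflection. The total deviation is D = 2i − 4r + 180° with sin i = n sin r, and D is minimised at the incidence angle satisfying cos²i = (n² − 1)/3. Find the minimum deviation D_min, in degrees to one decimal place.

138.4°

cos²i = (1.78490 − 1)/3 = 0.26163; i = arccos(0.51150) = 59.236°.
sin r = sin 59.236°/1.336 = 0.64318; r = 40.029°.
D_min = 2·59.236° − 4·40.029° + 180° = 138.356°.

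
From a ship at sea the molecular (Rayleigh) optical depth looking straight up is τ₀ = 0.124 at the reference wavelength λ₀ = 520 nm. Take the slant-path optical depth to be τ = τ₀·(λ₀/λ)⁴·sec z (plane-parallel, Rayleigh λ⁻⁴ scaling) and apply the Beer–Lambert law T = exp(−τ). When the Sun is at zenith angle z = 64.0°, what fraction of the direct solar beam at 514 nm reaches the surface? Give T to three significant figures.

sec 64.0° = 2.2812.
τ = 0.124 × (520/514)⁴ × 2.2812 = 0.124 × 1.0475 × 2.2812 = 0.2963.
T = exp(−0.2963) = 0.7436.

0.744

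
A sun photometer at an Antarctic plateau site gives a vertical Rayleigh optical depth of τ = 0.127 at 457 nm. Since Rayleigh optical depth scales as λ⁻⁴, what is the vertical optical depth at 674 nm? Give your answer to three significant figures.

τ(674 nm) = τ(457 nm) × (457/674)⁴ = 0.127 × (0.6780)⁴ = 0.127 × 0.2114 = 0.0268.

0.0268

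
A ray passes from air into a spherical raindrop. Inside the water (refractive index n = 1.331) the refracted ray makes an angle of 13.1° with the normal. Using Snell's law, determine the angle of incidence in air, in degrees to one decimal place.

Snell: sin θ_i = n · sin θ_r = 1.331 × sin 13.1° = 1.331 × 0.2267 = 0.3017.
θ_i = arcsin(0.3017) = 17.56°.

17.6°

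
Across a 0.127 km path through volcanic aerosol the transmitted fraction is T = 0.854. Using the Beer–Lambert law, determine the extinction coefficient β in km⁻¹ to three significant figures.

1.24 km⁻¹

Beer–Lambert: T = exp(−βL) ⇒ β = −ln(T)/L = −ln(0.854)/0.127 = 0.1578/0.127 = 1.243 km⁻¹.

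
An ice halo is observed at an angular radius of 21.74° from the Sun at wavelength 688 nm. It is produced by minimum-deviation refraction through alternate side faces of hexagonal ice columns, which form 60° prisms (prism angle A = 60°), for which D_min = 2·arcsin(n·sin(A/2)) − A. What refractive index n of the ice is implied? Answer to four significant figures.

1.309

Rearranging: n = sin((D_min + A)/2) / sin(A/2).
(D_min + A)/2 = (21.74° + 60°)/2 = 40.870°.
n = sin 40.870° / sin 30° = 0.6543 / 0.5000 = 1.3087.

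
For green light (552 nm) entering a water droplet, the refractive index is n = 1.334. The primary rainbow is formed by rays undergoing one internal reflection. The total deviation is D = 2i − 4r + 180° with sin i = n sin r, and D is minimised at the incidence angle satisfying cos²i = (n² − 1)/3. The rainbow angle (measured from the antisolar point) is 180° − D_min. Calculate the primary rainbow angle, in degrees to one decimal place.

cos²i = (1.77956 − 1)/3 = 0.25985; i = arccos(0.50976) = 59.352°.
sin r = sin 59.352°/1.334 = 0.64492; r = 40.159°.
D_min = 2·59.352° − 4·40.159° + 180° = 138.067°.
Rainbow angle = 180° − D_min = 41.933°.

41.9°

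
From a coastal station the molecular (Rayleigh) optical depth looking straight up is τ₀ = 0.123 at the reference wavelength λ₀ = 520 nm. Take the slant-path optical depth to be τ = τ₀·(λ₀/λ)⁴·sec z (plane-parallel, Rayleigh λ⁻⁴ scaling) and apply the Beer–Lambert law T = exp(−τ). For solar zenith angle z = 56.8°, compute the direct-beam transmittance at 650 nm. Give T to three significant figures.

0.912

sec 56.8° = 1.8263.
τ = 0.123 × (520/650)⁴ × 1.8263 = 0.123 × 0.4096 × 1.8263 = 0.0920.
T = exp(−0.0920) = 0.9121.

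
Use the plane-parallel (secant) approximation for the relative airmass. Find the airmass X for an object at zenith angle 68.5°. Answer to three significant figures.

X = sec z = 1/cos 68.5° = 1/0.3665 = 2.7285.

2.73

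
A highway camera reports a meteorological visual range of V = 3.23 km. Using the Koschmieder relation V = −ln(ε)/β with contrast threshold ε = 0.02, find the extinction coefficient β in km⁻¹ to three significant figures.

β = −ln(0.02) / V = 3.912 / 3.23 = 1.2112 km⁻¹.

1.21 km⁻¹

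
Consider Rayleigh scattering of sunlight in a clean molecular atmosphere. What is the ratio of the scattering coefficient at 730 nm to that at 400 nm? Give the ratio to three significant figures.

Rayleigh scattering ∝ λ⁻⁴, so the ratio of coefficients is the inverse fourth power of the wavelength ratio.
σ(730)/σ(400) = (400/730)⁴ = (0.5479)⁴ = 0.09015.

0.0901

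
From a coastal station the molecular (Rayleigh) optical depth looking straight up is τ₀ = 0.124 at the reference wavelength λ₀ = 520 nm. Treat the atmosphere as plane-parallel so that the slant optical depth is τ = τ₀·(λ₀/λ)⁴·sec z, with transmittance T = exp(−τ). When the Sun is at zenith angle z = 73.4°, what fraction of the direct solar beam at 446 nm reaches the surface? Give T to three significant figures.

0.448

sec 73.4° = 3.5003.
τ = 0.124 × (520/446)⁴ × 3.5003 = 0.124 × 1.8479 × 3.5003 = 0.8021.
T = exp(−0.8021) = 0.4484.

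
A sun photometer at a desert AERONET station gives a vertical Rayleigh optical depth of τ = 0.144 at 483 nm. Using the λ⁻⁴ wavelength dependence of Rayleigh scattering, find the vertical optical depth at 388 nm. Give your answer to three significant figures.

0.346

τ(388 nm) = τ(483 nm) × (483/388)⁴ = 0.144 × (1.2448)⁴ = 0.144 × 2.4014 = 0.3458.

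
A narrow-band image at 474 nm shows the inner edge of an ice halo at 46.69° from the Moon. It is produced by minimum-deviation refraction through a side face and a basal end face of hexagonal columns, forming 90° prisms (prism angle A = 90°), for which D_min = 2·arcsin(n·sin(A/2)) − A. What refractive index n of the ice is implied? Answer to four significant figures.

1.314

Rearranging: n = sin((D_min + A)/2) / sin(A/2).
(D_min + A)/2 = (46.69° + 90°)/2 = 68.345°.
n = sin 68.345° / sin 45° = 0.9294 / 0.7071 = 1.3144.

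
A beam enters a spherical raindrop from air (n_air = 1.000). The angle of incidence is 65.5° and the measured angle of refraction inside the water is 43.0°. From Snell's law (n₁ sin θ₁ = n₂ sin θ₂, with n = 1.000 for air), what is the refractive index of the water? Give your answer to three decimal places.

n = sin θ_i / sin θ_r = sin 65.5° / sin 43.0° = 0.9100 / 0.6820 = 1.3343.

1.334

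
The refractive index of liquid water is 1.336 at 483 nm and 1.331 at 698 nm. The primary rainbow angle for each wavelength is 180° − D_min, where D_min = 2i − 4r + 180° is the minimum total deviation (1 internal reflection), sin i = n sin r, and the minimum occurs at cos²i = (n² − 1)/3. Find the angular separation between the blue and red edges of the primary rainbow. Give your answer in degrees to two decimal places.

0.73°

At 483 nm (n = 1.336): cos²i = 0.26163 → i = 59.236°, r = 40.029°, D_min = 138.356°, rainbow angle = 41.644°.
At 698 nm (n = 1.331): cos²i = 0.25719 → i = 59.527°, r = 40.356°, D_min = 137.630°, rainbow angle = 42.370°.
Angular width = |41.644° − 42.370°| = 0.726°.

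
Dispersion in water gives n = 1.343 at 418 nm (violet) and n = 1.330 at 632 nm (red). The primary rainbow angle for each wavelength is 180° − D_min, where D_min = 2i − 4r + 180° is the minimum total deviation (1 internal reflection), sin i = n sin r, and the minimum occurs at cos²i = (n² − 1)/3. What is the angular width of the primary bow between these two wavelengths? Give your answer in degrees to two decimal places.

At 418 nm (n = 1.343): cos²i = 0.26788 → i = 58.830°, r = 39.577°, D_min = 139.354°, rainbow angle = 40.646°.
At 632 nm (n = 1.330): cos²i = 0.25630 → i = 59.585°, r = 40.422°, D_min = 137.484°, rainbow angle = 42.516°.
Angular width = |40.646° − 42.516°| = 1.871°.

1.87°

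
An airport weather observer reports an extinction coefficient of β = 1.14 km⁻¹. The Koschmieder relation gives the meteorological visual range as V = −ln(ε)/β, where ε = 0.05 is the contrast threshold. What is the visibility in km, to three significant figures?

2.63 km

V = −ln(0.05) / 1.14 = 2.996 / 1.14 = 2.6278 km.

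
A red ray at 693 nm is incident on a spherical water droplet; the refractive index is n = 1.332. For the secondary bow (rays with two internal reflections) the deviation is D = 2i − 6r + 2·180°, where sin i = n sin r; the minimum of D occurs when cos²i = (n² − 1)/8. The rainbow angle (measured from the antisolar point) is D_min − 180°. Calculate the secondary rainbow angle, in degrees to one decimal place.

50.6°

cos²i = (1.77422 − 1)/8 = 0.09678; i = arccos(0.31109) = 71.875°.
sin r = sin 71.875°/1.332 = 0.71350; r = 45.520°.
D_min = 2·71.875° − 6·45.520° + 360° = 230.628°.
Rainbow angle = D_min − 180° = 50.628°.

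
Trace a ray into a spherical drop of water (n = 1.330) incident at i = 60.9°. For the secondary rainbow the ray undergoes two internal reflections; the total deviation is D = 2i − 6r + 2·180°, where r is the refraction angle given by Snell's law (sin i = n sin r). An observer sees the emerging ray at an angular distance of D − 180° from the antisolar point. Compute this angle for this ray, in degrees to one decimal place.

sin r = sin 60.9° / 1.330 = 0.8738/1.330 = 0.6570; r = 41.07°.
D = 2·60.9° − 6·41.07° + 2·180° = 121.80° − 246.42° + 360° = 235.38°.
Angle from antisolar point = D − 180° = 55.38°.

55.4°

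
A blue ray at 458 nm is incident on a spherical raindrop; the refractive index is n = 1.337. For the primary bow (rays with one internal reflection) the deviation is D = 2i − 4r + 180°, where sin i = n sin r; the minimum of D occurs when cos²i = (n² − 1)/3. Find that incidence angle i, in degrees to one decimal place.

59.2°

cos²i = (1.337² − 1)/3 = (1.78757 − 1)/3 = 0.26252.
cos i = 0.51237, so i = 59.178°.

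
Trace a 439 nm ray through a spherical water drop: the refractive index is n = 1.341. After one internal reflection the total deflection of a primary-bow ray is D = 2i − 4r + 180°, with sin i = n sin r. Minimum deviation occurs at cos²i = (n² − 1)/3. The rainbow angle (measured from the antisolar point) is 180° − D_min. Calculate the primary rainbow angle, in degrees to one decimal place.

cos²i = (1.79828 − 1)/3 = 0.26609; i = arccos(0.51584) = 58.946°.
sin r = sin 58.946°/1.341 = 0.63884; r = 39.705°.
D_min = 2·58.946° − 4·39.705° + 180° = 139.071°.
Rainbow angle = 180° − D_min = 40.929°.

40.9°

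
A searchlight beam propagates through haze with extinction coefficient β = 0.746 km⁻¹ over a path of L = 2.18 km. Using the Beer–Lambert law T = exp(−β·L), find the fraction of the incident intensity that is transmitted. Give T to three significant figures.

τ = β·L = 0.746 × 2.18 = 1.6263.
T = exp(−1.6263) = 0.1967.

0.197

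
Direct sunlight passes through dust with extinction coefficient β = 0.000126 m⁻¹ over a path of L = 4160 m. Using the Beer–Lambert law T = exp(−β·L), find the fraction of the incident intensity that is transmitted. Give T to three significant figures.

τ = β·L = 0.000126 × 4160 = 0.5242.
T = exp(−0.5242) = 0.5921.

0.592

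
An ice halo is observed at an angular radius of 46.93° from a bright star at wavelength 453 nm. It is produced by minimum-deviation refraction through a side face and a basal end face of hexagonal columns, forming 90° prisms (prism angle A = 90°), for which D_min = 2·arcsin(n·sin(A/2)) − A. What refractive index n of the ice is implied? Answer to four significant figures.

Rearranging: n = sin((D_min + A)/2) / sin(A/2).
(D_min + A)/2 = (46.93° + 90°)/2 = 68.465°.
n = sin 68.465° / sin 45° = 0.9302 / 0.7071 = 1.3155.

1.315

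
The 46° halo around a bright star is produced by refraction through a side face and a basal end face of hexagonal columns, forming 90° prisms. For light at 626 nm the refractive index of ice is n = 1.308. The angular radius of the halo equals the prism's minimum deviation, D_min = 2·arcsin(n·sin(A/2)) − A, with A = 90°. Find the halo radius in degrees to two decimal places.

n·sin(A/2) = 1.308 × sin 45° = 1.308 × 0.7071 = 0.9249.
D_min = 2·arcsin(0.9249) − 90° = 2 × 67.653° − 90° = 45.305°.

45.31°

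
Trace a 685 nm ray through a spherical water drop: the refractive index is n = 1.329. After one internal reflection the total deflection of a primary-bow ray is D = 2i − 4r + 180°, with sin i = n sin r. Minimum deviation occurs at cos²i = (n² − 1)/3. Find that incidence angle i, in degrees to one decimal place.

cos²i = (1.329² − 1)/3 = (1.76624 − 1)/3 = 0.25541.
cos i = 0.50538, so i = 59.643°.

59.6°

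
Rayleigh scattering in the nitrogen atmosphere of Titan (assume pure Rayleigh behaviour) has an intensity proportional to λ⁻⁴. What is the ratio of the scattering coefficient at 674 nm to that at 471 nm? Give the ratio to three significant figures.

0.238

Rayleigh scattering ∝ λ⁻⁴, so the ratio of coefficients is the inverse fourth power of the wavelength ratio.
σ(674)/σ(471) = (471/674)⁴ = (0.6988)⁴ = 0.2385.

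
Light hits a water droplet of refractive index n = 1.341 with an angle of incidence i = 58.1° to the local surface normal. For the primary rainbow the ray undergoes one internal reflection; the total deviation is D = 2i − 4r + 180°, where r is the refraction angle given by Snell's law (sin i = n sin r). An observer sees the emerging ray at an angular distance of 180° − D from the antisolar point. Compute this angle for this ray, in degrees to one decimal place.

sin r = sin 58.1° / 1.341 = 0.8490/1.341 = 0.6331; r = 39.28°.
D = 2·58.1° − 4·39.28° + 180° = 116.20° − 157.11° + 180° = 139.09°.
Angle from antisolar point = 180° − D = 40.91°.

40.9°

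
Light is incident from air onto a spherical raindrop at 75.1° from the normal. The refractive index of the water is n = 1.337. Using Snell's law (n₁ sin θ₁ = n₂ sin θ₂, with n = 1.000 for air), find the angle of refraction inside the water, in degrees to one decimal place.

Snell: sin θ_r = sin θ_i / n = sin 75.1° / 1.337 = 0.9664 / 1.337 = 0.7228.
θ_r = arcsin(0.7228) = 46.29°.

46.3°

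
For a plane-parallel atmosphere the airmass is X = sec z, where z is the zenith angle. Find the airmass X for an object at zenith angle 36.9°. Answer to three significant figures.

X = sec z = 1/cos 36.9° = 1/0.7997 = 1.2505.

1.25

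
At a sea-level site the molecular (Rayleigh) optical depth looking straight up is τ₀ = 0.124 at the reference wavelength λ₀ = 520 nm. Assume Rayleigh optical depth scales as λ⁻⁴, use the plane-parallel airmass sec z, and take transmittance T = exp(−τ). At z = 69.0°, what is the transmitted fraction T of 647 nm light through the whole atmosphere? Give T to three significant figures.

0.866

sec 69.0° = 2.7904.
τ = 0.124 × (520/647)⁴ × 2.7904 = 0.124 × 0.4172 × 2.7904 = 0.1444.
T = exp(−0.1444) = 0.8656.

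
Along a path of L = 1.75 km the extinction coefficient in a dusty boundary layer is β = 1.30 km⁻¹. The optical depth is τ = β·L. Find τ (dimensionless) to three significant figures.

τ = β·L = 1.30 × 1.75 = 2.2750.

2.27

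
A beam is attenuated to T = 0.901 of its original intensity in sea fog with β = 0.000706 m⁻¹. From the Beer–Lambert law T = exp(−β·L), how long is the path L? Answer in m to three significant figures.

Beer–Lambert: T = exp(−βL) ⇒ L = −ln(T)/β = −ln(0.901)/0.000706 = 0.1043/0.000706 = 147.7 m.

148 m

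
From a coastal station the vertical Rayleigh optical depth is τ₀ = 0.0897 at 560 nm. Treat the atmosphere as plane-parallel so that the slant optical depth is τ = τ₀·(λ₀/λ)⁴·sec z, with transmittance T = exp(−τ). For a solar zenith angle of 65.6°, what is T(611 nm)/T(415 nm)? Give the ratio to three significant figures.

1.76

Airmass: sec 65.6° = 2.4207.
τ(611 nm) = 0.0897 × (560/611)⁴ × 2.4207 = 0.0897 × 0.7056 × 2.4207 = 0.1532.
τ(415 nm) = 0.0897 × (560/415)⁴ × 2.4207 = 0.0897 × 3.3156 × 2.4207 = 0.7199.
T(611)/T(415) = exp(τ_B − τ_A) = exp(0.5667) = 1.7625.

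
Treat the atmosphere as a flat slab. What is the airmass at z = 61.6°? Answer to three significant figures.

2.10

X = sec z = 1/cos 61.6° = 1/0.4756 = 2.1025.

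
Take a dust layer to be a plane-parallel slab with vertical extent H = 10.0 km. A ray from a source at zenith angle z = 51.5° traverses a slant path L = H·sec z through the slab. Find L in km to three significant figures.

16.1 km

sec z = 1/cos 51.5° = 1.6064.
L = 10.0 × 1.6064 = 16.064 km.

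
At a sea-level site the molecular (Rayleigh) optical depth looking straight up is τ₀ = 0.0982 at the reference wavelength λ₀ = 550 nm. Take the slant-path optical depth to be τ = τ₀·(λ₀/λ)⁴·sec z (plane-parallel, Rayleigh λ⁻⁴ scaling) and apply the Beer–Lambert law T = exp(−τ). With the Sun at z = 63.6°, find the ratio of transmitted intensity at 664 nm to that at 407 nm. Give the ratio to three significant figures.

Airmass: sec 63.6° = 2.2490.
τ(664 nm) = 0.0982 × (550/664)⁴ × 2.2490 = 0.0982 × 0.4707 × 2.2490 = 0.1040.
τ(407 nm) = 0.0982 × (550/407)⁴ × 2.2490 = 0.0982 × 3.3348 × 2.2490 = 0.7365.
T(664)/T(407) = exp(τ_B − τ_A) = exp(0.6325) = 1.8824.

1.88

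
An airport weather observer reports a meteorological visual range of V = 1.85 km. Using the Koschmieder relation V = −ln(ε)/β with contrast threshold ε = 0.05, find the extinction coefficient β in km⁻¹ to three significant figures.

1.62 km⁻¹

β = −ln(0.05) / V = 2.996 / 1.85 = 1.6193 km⁻¹.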